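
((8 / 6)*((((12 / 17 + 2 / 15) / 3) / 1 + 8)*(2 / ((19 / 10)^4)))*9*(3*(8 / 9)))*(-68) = -2764.97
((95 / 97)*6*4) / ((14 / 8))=9120 / 679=13.43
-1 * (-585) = 585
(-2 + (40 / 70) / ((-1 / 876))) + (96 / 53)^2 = -9817550 / 19663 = -499.29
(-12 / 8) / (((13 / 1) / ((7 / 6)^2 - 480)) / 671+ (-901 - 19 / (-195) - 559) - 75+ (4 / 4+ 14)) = 6763770585 / 6853515019282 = 0.00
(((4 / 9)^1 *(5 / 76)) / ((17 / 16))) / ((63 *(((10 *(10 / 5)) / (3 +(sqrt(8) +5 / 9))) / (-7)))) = -0.00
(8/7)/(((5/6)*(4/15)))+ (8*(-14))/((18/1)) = -68/63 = -1.08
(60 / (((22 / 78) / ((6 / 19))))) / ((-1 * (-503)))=14040 / 105127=0.13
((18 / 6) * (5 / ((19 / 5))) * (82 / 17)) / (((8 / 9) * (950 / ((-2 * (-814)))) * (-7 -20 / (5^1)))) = -40959 / 12274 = -3.34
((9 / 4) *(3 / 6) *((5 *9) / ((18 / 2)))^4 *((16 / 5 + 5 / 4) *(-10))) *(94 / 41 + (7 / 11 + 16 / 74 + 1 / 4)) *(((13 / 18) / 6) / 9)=-163879649375 / 115340544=-1420.83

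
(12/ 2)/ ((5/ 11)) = 66/ 5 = 13.20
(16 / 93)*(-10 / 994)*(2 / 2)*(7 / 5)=-16 / 6603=-0.00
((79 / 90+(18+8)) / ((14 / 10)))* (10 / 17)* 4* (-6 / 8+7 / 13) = -133045 / 13923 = -9.56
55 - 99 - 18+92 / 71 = -4310 / 71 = -60.70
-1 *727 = -727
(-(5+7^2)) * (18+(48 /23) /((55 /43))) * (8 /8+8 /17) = -6705180 /4301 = -1558.98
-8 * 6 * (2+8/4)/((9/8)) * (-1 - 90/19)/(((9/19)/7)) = 390656/27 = 14468.74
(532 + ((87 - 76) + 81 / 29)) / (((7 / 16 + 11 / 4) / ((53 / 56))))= 559256 / 3451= 162.06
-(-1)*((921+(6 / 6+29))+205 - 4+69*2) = 1290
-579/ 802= -0.72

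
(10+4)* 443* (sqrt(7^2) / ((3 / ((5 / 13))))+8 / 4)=700826 / 39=17969.90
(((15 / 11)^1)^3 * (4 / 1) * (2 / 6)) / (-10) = -0.34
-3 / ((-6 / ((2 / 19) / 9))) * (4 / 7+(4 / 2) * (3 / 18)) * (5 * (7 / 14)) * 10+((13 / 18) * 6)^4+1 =200569 / 567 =353.74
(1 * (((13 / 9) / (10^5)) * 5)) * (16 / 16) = 13 / 180000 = 0.00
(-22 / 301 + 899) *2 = 541154 / 301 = 1797.85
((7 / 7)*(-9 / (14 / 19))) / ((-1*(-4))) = -171 / 56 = -3.05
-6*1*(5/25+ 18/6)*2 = -192/5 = -38.40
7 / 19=0.37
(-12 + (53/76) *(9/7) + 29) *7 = 9521/76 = 125.28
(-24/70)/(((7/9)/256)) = -27648/245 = -112.85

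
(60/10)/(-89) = -6/89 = -0.07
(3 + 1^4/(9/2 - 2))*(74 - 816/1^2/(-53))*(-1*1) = -80546/265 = -303.95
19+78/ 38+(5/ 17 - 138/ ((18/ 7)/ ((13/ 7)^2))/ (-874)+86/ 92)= 3509159/ 156009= 22.49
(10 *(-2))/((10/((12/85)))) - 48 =-4104/85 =-48.28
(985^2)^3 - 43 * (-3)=913308254830140754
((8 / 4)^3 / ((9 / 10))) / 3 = 80 / 27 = 2.96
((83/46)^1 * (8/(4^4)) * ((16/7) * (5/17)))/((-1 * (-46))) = 415/503608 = 0.00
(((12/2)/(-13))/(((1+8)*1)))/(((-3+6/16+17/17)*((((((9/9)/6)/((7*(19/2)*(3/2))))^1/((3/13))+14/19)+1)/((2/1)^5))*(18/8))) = 272384/1058447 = 0.26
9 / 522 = 0.02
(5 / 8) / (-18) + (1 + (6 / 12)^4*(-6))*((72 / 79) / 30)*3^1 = 253 / 11376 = 0.02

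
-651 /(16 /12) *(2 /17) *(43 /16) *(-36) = 755811 /136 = 5557.43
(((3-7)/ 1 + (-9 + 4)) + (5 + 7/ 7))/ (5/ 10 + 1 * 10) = -2/ 7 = -0.29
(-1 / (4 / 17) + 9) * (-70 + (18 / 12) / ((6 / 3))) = -5263 / 16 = -328.94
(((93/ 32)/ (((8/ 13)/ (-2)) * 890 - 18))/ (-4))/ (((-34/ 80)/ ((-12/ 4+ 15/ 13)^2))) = -8370/ 419237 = -0.02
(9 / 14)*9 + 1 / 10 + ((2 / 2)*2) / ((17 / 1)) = 3572 / 595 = 6.00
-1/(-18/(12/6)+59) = -1/50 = -0.02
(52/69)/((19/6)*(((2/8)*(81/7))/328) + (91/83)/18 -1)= -237828864/287544643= -0.83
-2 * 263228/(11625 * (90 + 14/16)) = -4211648/8451375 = -0.50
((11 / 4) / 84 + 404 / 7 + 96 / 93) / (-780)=-122449 / 1624896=-0.08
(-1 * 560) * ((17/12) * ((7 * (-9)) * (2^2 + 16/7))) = 314160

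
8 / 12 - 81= -241 / 3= -80.33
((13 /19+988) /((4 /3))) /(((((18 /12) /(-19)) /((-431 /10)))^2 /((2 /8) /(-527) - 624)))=-1026020271387527 /7440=-137905950455.31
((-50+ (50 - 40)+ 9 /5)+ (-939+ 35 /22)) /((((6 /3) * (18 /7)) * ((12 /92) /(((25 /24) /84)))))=-12341455 /684288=-18.04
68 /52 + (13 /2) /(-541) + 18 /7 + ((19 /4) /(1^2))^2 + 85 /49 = 155294345 /5513872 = 28.16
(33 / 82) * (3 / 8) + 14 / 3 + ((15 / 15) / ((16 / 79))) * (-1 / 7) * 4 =27499 / 13776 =2.00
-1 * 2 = -2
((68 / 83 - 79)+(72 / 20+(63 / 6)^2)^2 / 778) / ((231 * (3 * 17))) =-176560477 / 33810946400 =-0.01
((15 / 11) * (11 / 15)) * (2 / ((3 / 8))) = 16 / 3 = 5.33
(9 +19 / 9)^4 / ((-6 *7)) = -50000000 / 137781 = -362.89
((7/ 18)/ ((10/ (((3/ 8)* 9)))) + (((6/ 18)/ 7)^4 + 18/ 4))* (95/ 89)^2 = 260119598705/ 49295488032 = 5.28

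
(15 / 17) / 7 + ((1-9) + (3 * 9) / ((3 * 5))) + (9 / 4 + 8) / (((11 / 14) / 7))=85.24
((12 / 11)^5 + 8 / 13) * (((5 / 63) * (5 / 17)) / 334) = 3325900 / 22027428423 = 0.00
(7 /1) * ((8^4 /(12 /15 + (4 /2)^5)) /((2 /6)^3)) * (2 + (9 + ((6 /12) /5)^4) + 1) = 1451532096 /5125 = 283225.77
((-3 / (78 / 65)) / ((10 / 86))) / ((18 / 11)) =-473 / 36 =-13.14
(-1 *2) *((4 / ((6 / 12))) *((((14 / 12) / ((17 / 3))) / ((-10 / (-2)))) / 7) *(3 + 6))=-72 / 85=-0.85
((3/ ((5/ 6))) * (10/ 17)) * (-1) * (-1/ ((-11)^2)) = 36/ 2057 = 0.02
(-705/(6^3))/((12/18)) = -235/48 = -4.90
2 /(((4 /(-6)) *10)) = -3 /10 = -0.30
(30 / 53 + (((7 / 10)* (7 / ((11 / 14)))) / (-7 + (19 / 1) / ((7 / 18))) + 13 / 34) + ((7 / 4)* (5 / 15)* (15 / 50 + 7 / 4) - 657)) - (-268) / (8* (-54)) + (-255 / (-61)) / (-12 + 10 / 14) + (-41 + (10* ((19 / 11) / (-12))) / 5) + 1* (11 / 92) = -484476603984726343 / 695222165270160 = -696.87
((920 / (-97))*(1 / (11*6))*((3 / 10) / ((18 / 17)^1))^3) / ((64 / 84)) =-0.00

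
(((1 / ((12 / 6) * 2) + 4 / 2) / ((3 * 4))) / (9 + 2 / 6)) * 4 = 9 / 112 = 0.08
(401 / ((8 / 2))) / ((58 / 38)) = 7619 / 116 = 65.68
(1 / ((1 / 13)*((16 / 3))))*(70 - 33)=1443 / 16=90.19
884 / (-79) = -884 / 79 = -11.19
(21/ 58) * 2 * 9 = 189/ 29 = 6.52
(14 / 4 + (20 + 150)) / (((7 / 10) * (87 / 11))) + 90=73895 / 609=121.34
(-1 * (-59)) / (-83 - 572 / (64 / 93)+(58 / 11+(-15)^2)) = -10384 / 120369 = -0.09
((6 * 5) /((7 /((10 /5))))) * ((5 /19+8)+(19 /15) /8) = 2743 /38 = 72.18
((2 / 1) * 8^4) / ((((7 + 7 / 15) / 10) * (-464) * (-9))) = 1600 / 609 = 2.63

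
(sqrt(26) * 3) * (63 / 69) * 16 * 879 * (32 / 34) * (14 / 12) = 16539264 * sqrt(26) / 391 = 215688.06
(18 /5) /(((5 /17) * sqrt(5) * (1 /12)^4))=6345216 * sqrt(5) /125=113506.67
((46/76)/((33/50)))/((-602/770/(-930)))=891250/817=1090.88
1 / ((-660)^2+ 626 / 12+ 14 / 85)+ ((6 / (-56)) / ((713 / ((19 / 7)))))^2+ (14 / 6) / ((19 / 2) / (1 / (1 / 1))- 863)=-60692944343113410863 / 22220621246774001992976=-0.00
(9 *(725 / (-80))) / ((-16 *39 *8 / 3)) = 1305 / 26624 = 0.05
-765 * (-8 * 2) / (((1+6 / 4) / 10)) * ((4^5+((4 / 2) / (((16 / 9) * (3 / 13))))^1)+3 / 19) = 957247560 / 19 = 50381450.53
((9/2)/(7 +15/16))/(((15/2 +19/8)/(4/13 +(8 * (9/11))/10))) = 396288/7173595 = 0.06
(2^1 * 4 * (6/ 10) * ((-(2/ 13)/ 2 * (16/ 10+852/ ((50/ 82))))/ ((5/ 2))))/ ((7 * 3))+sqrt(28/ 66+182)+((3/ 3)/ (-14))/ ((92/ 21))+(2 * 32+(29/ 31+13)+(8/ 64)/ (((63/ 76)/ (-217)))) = 2 * sqrt(49665)/ 33+14748282379/ 417105000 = 48.87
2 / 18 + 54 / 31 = 517 / 279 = 1.85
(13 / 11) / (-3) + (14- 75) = -2026 / 33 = -61.39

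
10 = 10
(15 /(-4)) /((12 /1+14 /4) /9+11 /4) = -135 /161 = -0.84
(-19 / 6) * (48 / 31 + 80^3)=-150784456 / 93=-1621338.24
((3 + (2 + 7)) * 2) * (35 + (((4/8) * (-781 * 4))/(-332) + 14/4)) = 86064/83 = 1036.92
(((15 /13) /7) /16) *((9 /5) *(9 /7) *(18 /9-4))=-243 /5096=-0.05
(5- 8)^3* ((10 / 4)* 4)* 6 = -1620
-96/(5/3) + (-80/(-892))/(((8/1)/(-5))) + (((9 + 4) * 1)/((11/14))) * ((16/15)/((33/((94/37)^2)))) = -180206127221/3324575430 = -54.20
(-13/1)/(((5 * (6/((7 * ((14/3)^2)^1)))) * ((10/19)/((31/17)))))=-2626351/11475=-228.88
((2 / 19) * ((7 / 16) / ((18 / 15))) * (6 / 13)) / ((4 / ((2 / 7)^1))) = 5 / 3952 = 0.00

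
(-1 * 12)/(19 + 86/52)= -104/179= -0.58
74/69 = 1.07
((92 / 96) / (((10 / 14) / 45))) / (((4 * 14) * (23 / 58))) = 87 / 32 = 2.72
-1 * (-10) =10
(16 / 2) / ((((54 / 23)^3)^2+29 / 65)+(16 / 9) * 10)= 692807960520 / 16083233720789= 0.04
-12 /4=-3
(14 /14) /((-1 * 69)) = -1 /69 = -0.01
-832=-832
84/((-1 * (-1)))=84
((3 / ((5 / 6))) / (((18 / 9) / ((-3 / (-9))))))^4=81 / 625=0.13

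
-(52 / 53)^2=-2704 / 2809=-0.96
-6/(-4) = 3/2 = 1.50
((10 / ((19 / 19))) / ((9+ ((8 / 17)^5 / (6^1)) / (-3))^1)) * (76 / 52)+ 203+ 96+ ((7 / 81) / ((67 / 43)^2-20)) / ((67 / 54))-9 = 42492574028956358 / 145712039623917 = 291.62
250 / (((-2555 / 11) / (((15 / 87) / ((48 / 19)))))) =-26125 / 355656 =-0.07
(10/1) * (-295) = -2950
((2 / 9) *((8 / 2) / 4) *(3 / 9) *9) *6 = 4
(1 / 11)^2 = 1 / 121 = 0.01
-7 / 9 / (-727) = 7 / 6543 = 0.00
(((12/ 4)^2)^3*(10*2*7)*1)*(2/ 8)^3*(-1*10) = -127575/ 8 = -15946.88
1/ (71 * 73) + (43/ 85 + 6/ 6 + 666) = 667.51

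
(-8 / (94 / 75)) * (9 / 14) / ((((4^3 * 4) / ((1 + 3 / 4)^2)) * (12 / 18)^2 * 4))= -42525 / 1540096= -0.03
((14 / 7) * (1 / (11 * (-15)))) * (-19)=38 / 165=0.23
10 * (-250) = -2500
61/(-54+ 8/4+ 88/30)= -915/736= -1.24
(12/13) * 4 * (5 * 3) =720/13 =55.38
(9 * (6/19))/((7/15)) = 810/133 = 6.09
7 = 7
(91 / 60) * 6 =91 / 10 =9.10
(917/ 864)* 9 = 917/ 96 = 9.55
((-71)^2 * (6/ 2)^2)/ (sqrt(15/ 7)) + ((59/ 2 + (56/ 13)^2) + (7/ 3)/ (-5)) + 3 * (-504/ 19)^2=3950685079/ 1830270 + 15123 * sqrt(105)/ 5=33151.45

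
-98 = -98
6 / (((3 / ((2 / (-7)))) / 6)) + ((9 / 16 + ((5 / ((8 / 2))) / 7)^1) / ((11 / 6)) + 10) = 6.98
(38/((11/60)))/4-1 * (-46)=1076/11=97.82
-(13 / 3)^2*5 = -845 / 9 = -93.89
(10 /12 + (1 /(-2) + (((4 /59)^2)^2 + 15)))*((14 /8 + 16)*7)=138513744439 /72704166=1905.17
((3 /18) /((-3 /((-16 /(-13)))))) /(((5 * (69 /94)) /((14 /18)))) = -5264 /363285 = -0.01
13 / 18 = 0.72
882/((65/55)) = 9702/13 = 746.31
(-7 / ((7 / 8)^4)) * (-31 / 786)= 63488 / 134799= 0.47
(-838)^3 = -588480472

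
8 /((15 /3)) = 8 /5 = 1.60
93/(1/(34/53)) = 3162/53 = 59.66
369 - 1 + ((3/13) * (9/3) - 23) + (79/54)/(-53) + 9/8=51610631/148824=346.79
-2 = -2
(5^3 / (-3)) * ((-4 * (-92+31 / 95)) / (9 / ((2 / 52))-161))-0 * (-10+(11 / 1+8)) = -290300 / 1387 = -209.30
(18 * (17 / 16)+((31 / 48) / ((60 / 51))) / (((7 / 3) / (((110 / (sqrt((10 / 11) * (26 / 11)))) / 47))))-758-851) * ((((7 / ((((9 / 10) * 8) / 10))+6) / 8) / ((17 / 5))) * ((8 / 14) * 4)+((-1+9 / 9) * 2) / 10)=-2571055 / 1224+1061533 * sqrt(65) / 17244864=-2100.04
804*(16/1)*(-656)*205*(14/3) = -8073103360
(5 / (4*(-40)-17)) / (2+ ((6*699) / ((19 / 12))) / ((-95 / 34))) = 9025 / 302234934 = 0.00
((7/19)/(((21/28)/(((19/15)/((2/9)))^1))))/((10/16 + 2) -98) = -16/545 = -0.03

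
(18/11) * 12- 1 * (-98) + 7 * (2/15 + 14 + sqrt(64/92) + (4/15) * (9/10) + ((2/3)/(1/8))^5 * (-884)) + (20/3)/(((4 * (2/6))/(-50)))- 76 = -1784368979614/66825 + 28 * sqrt(23)/23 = -26702111.33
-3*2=-6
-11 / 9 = -1.22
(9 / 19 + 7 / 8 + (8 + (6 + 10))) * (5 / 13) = 9.75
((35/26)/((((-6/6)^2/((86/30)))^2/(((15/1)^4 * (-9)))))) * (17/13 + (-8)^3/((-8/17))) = -1855768957875/338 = -5490440703.77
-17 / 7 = -2.43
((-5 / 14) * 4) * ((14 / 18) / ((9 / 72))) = -80 / 9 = -8.89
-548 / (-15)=548 / 15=36.53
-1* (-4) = 4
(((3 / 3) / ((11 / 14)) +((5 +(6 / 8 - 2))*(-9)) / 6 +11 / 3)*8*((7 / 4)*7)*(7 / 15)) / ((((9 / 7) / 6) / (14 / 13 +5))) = -34331899 / 38610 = -889.20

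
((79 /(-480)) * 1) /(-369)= 79 /177120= 0.00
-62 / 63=-0.98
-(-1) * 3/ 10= 3/ 10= 0.30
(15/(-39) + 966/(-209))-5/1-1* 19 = -78811/2717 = -29.01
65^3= 274625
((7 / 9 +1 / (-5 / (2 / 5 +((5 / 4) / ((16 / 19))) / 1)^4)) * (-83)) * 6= 68300861346107 / 78643200000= 868.49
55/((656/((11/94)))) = 605/61664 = 0.01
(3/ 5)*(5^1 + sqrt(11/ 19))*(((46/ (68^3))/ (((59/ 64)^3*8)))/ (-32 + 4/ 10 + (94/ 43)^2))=-108869120/ 41700059944829 - 21773824*sqrt(209)/ 792301138951751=-0.00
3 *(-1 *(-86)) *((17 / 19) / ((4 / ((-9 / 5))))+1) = 29283 / 190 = 154.12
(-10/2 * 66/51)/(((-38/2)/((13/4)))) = 715/646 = 1.11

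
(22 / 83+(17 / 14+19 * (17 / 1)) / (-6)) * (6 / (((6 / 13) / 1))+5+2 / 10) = -1624519 / 1660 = -978.63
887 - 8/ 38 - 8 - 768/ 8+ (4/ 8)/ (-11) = 327187/ 418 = 782.74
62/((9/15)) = 310/3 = 103.33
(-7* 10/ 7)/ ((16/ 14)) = -35/ 4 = -8.75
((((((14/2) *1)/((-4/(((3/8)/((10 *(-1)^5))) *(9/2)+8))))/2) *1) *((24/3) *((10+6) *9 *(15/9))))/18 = -8771/12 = -730.92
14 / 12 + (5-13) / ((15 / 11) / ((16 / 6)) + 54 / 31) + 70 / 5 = 11.62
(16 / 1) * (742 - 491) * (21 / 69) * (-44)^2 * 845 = 45988983040 / 23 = 1999521001.74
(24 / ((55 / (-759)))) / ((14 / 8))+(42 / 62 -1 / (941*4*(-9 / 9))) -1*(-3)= -757895371 / 4083940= -185.58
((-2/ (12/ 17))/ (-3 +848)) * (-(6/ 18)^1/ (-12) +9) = -85/ 2808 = -0.03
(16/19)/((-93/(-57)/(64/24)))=128/93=1.38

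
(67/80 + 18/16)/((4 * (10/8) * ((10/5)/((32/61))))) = 157/1525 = 0.10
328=328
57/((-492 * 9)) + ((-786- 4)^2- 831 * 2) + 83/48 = 3674884085/5904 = 622439.72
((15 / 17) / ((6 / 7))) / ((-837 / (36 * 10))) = -700 / 1581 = -0.44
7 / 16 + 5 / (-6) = -19 / 48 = -0.40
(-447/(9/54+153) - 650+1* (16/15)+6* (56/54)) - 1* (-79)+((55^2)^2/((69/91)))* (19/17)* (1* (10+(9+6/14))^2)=33898722259892957/6658155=5091308667.32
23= 23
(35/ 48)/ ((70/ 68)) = 17/ 24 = 0.71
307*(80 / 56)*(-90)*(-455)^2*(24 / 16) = -12257358750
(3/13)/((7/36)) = 108/91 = 1.19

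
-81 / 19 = -4.26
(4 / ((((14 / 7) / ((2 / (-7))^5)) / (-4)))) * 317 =81152 / 16807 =4.83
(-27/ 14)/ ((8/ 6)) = -81/ 56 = -1.45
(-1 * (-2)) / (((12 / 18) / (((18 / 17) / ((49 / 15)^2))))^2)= 73811250 / 1666027489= 0.04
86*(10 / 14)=430 / 7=61.43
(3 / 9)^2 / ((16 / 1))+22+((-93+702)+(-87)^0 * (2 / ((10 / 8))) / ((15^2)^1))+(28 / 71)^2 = 57271065373 / 90738000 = 631.17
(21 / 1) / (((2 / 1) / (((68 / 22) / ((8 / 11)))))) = 357 / 8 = 44.62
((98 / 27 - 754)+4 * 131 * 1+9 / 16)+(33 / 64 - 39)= -456697 / 1728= -264.29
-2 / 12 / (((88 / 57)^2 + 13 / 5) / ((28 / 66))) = -12635 / 890527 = -0.01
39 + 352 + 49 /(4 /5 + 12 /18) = 424.41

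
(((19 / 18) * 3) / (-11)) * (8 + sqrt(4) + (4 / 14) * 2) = -703 / 231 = -3.04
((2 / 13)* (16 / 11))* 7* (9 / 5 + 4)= 6496 / 715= 9.09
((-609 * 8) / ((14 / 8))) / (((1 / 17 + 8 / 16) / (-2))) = 189312 / 19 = 9963.79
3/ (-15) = -1/ 5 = -0.20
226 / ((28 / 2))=113 / 7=16.14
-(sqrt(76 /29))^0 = -1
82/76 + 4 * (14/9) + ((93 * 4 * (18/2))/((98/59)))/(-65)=-25825027/1089270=-23.71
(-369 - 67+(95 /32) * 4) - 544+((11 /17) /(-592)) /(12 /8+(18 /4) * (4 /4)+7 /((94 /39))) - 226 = -2514698543 /2105892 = -1194.13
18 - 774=-756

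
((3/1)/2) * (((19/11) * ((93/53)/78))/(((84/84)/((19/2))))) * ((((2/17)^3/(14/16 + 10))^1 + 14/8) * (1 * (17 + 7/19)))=16.83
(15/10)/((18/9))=0.75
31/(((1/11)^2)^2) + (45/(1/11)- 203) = 454163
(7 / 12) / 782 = 7 / 9384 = 0.00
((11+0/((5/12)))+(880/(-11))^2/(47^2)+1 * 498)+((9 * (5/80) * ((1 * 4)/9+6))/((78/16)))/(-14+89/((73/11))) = 1891643284/3704493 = 510.63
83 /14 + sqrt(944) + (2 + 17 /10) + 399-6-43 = 4 * sqrt(59) + 12587 /35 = 390.35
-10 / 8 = -5 / 4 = -1.25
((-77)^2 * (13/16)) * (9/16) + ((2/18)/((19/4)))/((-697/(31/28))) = 578754305201/213583104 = 2709.74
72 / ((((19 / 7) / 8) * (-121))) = -4032 / 2299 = -1.75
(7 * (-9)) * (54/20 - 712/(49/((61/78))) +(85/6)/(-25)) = 264588/455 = 581.51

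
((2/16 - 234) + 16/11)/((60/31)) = -120.08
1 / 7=0.14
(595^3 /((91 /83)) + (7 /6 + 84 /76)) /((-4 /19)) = -284731690117 /312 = -912601570.89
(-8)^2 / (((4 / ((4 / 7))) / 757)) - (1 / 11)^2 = 5862201 / 847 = 6921.13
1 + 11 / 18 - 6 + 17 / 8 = -163 / 72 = -2.26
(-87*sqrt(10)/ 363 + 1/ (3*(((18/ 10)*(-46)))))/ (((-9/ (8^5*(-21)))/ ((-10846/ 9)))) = 6219530240/ 16767 + 6558777344*sqrt(10)/ 297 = 70204861.57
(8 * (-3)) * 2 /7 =-48 /7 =-6.86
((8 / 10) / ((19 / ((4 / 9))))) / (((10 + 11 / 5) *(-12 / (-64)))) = 256 / 31293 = 0.01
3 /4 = 0.75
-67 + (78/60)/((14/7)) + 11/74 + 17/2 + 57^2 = 2361561/740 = 3191.30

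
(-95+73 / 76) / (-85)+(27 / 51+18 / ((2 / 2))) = 126847 / 6460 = 19.64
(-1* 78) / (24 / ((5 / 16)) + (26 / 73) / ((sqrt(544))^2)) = -7743840 / 7624769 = -1.02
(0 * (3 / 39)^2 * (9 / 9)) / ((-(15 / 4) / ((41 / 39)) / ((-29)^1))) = 0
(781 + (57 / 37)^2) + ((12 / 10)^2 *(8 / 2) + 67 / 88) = 2379004643 / 3011800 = 789.89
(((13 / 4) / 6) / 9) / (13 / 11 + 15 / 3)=143 / 14688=0.01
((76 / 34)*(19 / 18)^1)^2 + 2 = 177139 / 23409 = 7.57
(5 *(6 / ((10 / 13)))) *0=0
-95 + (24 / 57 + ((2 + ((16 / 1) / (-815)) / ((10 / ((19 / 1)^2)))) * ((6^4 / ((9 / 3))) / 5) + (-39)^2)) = 595393746 / 387125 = 1537.99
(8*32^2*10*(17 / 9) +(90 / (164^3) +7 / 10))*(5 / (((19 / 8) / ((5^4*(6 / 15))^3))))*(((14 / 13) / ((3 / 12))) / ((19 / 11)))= 2842560894396781250000 / 223924329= 12694292340144.88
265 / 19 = 13.95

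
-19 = -19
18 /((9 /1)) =2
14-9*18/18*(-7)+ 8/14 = 77.57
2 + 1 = 3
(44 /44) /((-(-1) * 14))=0.07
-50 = -50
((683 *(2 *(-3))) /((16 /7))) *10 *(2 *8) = -286860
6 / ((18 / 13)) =13 / 3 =4.33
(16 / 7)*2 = 32 / 7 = 4.57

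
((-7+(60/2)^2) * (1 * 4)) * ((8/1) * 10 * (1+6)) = 2000320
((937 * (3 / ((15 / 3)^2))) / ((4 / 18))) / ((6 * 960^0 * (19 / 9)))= 75897 / 1900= 39.95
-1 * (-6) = 6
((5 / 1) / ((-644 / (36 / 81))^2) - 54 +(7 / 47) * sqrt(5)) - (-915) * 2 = 7 * sqrt(5) / 47 +3728891381 / 2099601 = 1776.33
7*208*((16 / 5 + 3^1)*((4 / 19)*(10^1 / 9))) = 361088 / 171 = 2111.63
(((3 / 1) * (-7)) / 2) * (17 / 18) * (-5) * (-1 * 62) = -18445 / 6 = -3074.17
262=262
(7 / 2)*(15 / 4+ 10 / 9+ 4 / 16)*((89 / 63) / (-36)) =-2047 / 2916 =-0.70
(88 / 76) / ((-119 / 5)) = -110 / 2261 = -0.05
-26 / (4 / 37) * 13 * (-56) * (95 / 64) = 4158245 / 16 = 259890.31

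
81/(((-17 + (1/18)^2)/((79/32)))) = -518319/44056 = -11.77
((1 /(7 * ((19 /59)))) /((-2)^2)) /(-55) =-59 /29260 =-0.00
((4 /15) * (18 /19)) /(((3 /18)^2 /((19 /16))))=54 /5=10.80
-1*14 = -14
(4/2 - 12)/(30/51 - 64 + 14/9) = 765/4732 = 0.16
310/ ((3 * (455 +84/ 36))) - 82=-56097/ 686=-81.77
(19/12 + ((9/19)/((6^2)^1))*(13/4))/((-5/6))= -1.95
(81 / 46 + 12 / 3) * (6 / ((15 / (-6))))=-318 / 23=-13.83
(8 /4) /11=0.18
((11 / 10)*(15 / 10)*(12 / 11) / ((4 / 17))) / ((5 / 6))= 9.18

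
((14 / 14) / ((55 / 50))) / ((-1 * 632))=-5 / 3476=-0.00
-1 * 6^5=-7776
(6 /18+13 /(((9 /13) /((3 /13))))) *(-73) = -1022 /3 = -340.67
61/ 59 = 1.03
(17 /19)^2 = 0.80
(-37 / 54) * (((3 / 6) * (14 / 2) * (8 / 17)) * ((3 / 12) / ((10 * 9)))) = -259 / 82620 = -0.00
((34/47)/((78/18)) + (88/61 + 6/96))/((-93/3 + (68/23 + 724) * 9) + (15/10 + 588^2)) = 22933553/4831462688936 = 0.00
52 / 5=10.40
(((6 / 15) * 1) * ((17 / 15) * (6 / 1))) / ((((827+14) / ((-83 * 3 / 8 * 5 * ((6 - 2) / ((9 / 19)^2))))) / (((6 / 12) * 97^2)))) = -4792671739 / 113535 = -42213.17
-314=-314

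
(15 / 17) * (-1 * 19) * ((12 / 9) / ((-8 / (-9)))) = -855 / 34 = -25.15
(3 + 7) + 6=16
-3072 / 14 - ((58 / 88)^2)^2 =-5762026423 / 26236672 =-219.62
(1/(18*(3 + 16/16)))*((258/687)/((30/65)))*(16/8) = 0.02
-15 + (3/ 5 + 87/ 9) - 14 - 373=-5876/ 15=-391.73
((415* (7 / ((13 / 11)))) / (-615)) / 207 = -6391 / 330993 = -0.02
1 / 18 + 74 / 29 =1361 / 522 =2.61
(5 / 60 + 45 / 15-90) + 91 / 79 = -81305 / 948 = -85.76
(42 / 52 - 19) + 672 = 16999 / 26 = 653.81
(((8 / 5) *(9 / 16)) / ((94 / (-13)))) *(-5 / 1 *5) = 585 / 188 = 3.11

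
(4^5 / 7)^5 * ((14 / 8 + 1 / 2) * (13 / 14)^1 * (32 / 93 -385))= -53836873616262.81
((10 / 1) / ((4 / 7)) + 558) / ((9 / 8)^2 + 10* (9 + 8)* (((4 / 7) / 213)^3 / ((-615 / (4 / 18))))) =135146826835713504 / 297211472725729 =454.72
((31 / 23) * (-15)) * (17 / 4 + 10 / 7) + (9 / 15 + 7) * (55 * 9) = 2348793 / 644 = 3647.19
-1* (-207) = 207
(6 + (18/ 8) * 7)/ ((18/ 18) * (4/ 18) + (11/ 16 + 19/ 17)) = 53244/ 4963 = 10.73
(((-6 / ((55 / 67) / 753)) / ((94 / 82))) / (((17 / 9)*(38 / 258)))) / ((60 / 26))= -31219734663 / 4174775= -7478.18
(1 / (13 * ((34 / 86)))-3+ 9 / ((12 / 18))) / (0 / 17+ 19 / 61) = 288347 / 8398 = 34.34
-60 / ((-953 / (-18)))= -1080 / 953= -1.13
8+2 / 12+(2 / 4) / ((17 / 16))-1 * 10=-139 / 102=-1.36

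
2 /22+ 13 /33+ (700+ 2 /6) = 700.82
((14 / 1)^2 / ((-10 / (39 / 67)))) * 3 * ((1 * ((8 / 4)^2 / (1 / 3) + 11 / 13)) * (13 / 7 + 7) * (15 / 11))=-3913812 / 737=-5310.46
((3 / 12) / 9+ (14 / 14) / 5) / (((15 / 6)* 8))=41 / 3600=0.01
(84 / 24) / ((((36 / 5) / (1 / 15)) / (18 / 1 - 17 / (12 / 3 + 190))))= 24325 / 41904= 0.58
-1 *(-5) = 5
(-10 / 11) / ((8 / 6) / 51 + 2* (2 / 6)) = -765 / 583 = -1.31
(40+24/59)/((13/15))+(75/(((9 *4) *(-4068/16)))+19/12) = 451159081/9360468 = 48.20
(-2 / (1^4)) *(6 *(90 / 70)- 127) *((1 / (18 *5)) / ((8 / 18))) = 167 / 28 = 5.96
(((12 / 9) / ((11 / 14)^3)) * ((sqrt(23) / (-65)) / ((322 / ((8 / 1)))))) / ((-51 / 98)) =614656 * sqrt(23) / 304446285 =0.01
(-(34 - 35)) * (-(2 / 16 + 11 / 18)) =-53 / 72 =-0.74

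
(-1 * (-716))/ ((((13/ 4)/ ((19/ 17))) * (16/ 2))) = 6802/ 221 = 30.78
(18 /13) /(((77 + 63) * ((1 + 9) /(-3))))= -27 /9100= -0.00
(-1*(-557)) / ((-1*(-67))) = 557 / 67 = 8.31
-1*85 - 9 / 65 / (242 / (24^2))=-671117 / 7865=-85.33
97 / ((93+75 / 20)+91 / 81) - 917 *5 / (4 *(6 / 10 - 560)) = 1078591139 / 354782668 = 3.04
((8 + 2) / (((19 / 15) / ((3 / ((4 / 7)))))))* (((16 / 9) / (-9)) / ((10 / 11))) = -1540 / 171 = -9.01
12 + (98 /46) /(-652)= 179903 /14996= 12.00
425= 425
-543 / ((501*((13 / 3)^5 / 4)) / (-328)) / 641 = 0.00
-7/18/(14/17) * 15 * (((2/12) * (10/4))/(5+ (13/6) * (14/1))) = -425/5088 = -0.08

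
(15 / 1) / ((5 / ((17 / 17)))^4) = 3 / 125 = 0.02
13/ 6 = 2.17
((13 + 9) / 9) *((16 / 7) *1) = 352 / 63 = 5.59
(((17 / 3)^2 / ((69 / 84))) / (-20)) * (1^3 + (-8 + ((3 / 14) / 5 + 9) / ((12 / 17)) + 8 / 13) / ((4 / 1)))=-3305293 / 717600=-4.61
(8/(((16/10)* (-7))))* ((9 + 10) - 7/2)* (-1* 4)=310/7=44.29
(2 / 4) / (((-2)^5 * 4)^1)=-1 / 256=-0.00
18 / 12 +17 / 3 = 43 / 6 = 7.17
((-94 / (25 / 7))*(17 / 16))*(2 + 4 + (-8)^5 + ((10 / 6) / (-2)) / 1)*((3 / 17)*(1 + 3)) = 64673833 / 100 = 646738.33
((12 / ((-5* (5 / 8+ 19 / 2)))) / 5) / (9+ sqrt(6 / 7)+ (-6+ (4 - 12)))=32* sqrt(42) / 114075+ 224 / 22815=0.01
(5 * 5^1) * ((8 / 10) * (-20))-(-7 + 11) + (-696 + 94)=-1006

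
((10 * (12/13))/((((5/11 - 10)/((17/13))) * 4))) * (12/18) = -748/3549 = -0.21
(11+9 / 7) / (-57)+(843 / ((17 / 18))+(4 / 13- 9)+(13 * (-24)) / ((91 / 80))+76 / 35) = 38519491 / 62985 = 611.57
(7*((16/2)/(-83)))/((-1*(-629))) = -56/52207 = -0.00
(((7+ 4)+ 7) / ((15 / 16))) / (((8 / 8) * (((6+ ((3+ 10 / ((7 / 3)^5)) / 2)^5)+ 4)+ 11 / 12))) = 12359288398823100525837312 / 13212450227759528827567445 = 0.94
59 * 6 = 354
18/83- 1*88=-7286/83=-87.78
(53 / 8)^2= 2809 / 64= 43.89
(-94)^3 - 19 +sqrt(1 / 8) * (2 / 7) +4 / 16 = -3322411 / 4 +sqrt(2) / 14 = -830602.65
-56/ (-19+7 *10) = -56/ 51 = -1.10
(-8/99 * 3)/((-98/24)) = 32/539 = 0.06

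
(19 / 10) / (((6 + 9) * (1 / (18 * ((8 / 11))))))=456 / 275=1.66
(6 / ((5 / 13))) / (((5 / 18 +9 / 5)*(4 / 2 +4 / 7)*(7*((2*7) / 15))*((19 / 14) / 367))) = 429390 / 3553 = 120.85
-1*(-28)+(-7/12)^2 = 4081/144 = 28.34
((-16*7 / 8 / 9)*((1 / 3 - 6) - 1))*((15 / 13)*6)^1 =2800 / 39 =71.79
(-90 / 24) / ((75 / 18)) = -9 / 10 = -0.90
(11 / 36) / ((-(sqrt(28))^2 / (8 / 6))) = -11 / 756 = -0.01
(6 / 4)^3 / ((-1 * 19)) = -27 / 152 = -0.18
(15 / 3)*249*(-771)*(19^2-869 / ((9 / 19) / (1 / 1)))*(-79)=-111742230190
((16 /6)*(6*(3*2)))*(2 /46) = 96 /23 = 4.17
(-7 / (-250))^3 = 343 / 15625000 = 0.00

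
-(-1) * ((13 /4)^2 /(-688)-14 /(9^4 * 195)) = -0.02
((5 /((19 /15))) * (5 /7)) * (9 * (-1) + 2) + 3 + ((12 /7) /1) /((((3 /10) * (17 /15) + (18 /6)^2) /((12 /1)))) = -902742 /62111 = -14.53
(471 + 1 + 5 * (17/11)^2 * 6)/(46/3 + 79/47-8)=299202/4961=60.31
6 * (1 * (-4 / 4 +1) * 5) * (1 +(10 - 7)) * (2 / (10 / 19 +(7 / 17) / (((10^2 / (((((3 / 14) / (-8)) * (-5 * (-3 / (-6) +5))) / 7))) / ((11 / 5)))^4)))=0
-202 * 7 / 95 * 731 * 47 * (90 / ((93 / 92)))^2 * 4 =-296055269475840 / 18259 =-16214210497.61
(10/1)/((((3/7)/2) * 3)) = 140/9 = 15.56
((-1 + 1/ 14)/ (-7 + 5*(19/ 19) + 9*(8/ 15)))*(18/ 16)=-585/ 1568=-0.37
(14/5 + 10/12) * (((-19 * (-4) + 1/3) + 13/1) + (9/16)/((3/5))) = 472297/1440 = 327.98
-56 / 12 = -14 / 3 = -4.67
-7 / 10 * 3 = -21 / 10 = -2.10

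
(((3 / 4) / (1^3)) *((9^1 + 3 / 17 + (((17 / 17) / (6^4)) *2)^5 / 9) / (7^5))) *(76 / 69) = 3047865079597498691 / 6757475756269536313344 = 0.00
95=95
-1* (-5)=5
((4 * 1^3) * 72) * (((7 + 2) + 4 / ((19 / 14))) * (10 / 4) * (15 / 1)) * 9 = 22064400 / 19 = 1161284.21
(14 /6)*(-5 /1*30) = -350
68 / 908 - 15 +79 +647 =161414 / 227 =711.07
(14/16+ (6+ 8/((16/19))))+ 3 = 155/8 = 19.38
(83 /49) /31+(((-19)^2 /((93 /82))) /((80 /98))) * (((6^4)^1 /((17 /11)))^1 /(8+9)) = 42218314723 /2194955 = 19234.25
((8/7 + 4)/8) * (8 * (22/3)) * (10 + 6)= 4224/7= 603.43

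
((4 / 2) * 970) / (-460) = -4.22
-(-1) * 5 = 5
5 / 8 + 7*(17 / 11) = 1007 / 88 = 11.44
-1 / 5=-0.20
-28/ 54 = -14/ 27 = -0.52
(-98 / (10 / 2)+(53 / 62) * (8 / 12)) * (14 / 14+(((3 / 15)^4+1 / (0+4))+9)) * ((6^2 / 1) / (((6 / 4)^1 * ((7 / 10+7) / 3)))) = -2721492252 / 1491875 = -1824.21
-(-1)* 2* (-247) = -494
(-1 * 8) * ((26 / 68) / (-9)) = 52 / 153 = 0.34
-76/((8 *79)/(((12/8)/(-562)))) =57/177592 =0.00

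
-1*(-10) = 10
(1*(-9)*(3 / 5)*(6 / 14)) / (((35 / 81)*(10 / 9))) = -59049 / 12250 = -4.82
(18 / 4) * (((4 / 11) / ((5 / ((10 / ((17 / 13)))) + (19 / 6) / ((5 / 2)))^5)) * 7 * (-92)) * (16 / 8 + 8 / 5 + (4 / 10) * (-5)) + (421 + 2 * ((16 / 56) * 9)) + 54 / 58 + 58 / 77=3902626301746764738 / 10742410190260133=363.29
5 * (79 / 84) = 395 / 84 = 4.70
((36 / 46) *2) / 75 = 12 / 575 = 0.02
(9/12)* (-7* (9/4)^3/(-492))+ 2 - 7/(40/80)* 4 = -53.88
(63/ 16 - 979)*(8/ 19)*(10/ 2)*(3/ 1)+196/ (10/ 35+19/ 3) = -32371677/ 5282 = -6128.68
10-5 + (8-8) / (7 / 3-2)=5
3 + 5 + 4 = 12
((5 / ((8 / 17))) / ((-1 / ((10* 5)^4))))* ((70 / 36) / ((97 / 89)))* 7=-723994140625 / 873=-829317457.76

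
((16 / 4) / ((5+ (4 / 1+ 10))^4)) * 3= 12 / 130321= 0.00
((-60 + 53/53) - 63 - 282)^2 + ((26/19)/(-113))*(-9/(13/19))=18443426/113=163216.16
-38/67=-0.57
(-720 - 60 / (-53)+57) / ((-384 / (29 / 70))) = 339097 / 474880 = 0.71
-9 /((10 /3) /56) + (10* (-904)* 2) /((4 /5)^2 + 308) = -2023324 /9645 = -209.78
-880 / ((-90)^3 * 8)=11 / 72900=0.00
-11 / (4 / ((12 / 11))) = -3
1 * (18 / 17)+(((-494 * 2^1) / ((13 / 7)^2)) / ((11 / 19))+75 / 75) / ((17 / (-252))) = 17797050 / 2431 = 7320.88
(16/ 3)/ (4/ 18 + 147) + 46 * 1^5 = 60998/ 1325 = 46.04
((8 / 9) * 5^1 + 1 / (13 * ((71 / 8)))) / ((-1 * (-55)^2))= -36992 / 25128675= -0.00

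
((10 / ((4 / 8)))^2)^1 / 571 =400 / 571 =0.70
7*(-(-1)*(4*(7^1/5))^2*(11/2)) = 30184/25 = 1207.36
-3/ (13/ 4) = -0.92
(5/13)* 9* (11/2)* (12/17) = 2970/221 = 13.44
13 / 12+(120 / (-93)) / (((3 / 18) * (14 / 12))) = -14459 / 2604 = -5.55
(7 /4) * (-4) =-7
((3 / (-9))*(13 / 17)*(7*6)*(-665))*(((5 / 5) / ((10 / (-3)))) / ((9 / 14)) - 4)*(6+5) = -17839822 / 51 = -349800.43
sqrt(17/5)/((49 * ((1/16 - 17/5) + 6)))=16 * sqrt(85)/10437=0.01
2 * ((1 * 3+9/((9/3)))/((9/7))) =28/3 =9.33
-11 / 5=-2.20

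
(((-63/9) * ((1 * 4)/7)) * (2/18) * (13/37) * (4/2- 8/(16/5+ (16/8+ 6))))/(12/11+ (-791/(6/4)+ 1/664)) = 1139424/2986526669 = 0.00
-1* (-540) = 540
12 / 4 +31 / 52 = 187 / 52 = 3.60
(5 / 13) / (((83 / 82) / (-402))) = -164820 / 1079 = -152.75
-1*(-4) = 4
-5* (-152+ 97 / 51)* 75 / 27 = 956875 / 459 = 2084.69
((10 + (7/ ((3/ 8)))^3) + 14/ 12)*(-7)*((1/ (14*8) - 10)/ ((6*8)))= 131234455/ 13824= 9493.23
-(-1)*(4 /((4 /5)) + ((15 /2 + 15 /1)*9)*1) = 415 /2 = 207.50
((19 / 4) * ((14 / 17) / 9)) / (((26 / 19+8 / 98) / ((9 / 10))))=123823 / 459000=0.27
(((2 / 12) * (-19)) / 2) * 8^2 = -304 / 3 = -101.33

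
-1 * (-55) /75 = 11 /15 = 0.73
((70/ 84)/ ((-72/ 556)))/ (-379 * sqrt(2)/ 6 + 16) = 5560/ 417099 + 263405 * sqrt(2)/ 5005188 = 0.09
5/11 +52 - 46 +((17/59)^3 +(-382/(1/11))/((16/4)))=-4717242165/4518338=-1044.02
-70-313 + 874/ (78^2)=-1164649/ 3042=-382.86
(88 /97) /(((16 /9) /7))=693 /194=3.57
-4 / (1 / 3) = -12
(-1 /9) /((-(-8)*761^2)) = -1 /41696712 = -0.00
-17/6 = -2.83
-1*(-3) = 3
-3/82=-0.04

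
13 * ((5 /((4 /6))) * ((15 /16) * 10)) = 14625 /16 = 914.06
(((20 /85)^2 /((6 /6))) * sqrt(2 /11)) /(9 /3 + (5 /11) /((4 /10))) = 32 * sqrt(22) /26299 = 0.01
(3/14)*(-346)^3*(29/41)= -1801845516/287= -6278207.37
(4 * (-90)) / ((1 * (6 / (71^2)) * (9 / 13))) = -1310660 / 3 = -436886.67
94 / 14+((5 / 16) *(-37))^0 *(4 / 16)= 195 / 28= 6.96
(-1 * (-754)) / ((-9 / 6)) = -1508 / 3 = -502.67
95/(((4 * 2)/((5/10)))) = 5.94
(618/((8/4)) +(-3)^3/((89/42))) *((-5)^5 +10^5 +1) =2554329492/89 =28700331.37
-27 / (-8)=27 / 8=3.38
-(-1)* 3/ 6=1/ 2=0.50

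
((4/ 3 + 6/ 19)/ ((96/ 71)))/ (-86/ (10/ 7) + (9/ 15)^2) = -83425/ 4093056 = -0.02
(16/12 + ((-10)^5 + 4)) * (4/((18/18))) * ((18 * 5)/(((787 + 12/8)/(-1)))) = 71996160/1577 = 45653.87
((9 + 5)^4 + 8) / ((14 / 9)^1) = 24701.14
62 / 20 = 31 / 10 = 3.10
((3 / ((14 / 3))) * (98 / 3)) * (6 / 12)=21 / 2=10.50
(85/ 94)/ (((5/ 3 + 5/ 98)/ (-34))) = -84966/ 4747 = -17.90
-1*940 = -940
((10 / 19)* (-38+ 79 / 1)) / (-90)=-0.24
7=7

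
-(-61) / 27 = 61 / 27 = 2.26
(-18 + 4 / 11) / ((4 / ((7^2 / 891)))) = -4753 / 19602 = -0.24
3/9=1/3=0.33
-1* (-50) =50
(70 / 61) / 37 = 70 / 2257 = 0.03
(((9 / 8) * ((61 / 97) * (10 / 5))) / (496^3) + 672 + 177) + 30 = 41616507421221 / 47345287168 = 879.00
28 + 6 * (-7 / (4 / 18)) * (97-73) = -4508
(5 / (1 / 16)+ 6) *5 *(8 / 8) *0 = 0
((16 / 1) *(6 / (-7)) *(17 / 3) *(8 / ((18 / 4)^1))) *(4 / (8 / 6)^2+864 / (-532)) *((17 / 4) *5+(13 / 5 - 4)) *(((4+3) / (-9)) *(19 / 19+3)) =31963264 / 5985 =5340.56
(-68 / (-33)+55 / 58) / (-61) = -5759 / 116754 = -0.05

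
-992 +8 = -984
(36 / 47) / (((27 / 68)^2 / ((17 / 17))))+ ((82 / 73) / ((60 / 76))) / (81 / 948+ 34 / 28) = 23782589624 / 3994970625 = 5.95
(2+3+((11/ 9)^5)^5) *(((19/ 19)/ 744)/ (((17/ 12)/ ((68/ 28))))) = 7995467812310213213262964/ 22254837618447430251877719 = 0.36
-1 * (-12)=12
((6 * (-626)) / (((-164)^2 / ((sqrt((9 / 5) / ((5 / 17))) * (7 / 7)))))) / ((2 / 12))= -8451 * sqrt(17) / 16810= -2.07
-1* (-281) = 281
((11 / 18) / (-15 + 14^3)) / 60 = 11 / 2947320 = 0.00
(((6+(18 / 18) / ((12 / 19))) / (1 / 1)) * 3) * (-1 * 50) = -2275 / 2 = -1137.50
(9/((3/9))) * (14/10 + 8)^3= 2803221/125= 22425.77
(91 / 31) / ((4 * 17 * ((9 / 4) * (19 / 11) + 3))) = 1001 / 159681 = 0.01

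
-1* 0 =0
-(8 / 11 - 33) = 355 / 11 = 32.27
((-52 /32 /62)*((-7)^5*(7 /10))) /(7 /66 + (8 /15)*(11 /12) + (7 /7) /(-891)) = 9529569 /18352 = 519.27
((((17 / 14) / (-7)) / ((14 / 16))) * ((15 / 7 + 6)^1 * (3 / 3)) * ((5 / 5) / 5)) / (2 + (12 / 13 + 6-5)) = -988 / 12005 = -0.08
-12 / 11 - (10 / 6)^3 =-1699 / 297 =-5.72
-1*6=-6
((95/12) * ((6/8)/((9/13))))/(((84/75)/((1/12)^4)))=0.00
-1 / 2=-0.50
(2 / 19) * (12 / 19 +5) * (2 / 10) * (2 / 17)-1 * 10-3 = -398477 / 30685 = -12.99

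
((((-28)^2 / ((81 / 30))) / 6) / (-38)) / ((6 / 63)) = -6860 / 513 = -13.37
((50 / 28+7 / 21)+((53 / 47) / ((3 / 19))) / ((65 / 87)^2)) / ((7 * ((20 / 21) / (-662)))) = -41170090147 / 27800500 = -1480.91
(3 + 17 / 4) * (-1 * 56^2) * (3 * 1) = -68208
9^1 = 9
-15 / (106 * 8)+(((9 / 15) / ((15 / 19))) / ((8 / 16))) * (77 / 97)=2444873 / 2056400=1.19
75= 75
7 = 7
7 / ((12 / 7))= 4.08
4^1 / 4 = 1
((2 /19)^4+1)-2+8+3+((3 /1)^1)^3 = 4821893 /130321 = 37.00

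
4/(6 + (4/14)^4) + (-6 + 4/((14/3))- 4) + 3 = -5.48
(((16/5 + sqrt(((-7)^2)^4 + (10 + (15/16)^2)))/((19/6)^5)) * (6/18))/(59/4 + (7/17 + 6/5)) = 2820096/13774538737 + 55080 * sqrt(1475791841)/13774538737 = 0.15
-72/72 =-1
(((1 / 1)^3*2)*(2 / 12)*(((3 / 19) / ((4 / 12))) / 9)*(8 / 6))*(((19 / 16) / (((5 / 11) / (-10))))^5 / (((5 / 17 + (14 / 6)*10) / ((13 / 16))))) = -4638420348991 / 473825280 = -9789.31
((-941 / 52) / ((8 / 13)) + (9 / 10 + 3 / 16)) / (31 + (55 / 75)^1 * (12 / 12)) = -13593 / 15232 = -0.89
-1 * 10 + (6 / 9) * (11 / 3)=-68 / 9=-7.56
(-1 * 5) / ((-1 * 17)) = 5 / 17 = 0.29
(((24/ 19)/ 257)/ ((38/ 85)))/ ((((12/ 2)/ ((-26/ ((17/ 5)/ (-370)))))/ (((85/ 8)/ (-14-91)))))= -1022125/ 1948317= -0.52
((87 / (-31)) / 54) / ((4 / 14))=-203 / 1116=-0.18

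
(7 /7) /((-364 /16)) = -4 /91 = -0.04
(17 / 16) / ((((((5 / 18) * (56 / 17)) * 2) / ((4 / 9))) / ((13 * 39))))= 146523 / 1120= 130.82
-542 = -542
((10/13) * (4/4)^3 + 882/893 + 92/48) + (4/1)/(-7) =3025081/975156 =3.10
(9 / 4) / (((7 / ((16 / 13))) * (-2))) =-18 / 91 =-0.20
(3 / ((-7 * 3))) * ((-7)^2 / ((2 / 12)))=-42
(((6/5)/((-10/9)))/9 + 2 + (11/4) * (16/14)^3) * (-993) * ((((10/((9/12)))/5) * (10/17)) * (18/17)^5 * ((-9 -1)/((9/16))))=1826051748839424/8279186167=220559.33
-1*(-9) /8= 9 /8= 1.12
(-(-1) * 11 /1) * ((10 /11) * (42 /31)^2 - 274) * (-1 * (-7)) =-20151698 /961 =-20969.51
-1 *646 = -646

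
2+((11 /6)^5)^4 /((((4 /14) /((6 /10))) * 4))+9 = 4709786201099129300887 /48748779200839680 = 96613.42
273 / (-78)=-7 / 2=-3.50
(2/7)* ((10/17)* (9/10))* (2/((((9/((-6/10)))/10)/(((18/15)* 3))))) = -432/595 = -0.73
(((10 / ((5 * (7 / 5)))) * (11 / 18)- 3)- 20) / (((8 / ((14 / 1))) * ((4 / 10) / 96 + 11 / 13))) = -362440 / 7959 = -45.54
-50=-50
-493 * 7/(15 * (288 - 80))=-3451/3120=-1.11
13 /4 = 3.25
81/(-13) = -81/13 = -6.23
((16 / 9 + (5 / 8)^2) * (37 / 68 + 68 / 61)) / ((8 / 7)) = 60160583 / 19113984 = 3.15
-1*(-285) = 285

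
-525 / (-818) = 525 / 818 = 0.64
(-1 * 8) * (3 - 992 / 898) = -6808 / 449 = -15.16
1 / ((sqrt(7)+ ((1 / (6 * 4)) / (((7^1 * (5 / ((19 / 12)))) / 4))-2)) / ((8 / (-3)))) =-16934400 * sqrt(7) / 19242359-33741120 / 19242359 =-4.08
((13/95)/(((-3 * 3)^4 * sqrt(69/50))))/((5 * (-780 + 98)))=-13 * sqrt(138)/29331016110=-0.00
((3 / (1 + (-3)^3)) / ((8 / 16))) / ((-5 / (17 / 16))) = 51 / 1040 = 0.05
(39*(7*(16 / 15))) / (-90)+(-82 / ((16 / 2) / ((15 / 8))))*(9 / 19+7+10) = -339.06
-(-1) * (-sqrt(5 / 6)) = -sqrt(30) / 6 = -0.91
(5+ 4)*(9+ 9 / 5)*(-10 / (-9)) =108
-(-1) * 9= 9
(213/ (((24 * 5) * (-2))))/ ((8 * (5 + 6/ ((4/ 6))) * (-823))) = 71/ 7374080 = 0.00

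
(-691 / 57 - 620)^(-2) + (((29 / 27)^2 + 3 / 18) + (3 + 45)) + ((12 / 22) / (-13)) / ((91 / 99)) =110336325139620701 / 2239210386394254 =49.27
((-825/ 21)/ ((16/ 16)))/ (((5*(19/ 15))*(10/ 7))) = -165/ 38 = -4.34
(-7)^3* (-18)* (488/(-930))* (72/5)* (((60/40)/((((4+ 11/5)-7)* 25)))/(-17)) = -13558104/65875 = -205.82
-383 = -383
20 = 20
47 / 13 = 3.62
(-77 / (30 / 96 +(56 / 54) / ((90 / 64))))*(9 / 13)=-13471920 / 265343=-50.77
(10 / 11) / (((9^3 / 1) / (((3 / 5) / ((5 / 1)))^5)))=2 / 64453125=0.00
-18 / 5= -3.60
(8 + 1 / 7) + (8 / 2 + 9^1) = 148 / 7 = 21.14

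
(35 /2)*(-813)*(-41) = 1166655 /2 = 583327.50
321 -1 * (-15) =336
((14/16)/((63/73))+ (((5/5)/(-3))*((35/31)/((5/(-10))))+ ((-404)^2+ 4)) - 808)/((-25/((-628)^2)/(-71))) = 1268833620689266/6975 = 181911630206.35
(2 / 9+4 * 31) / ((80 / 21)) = 3913 / 120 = 32.61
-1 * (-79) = 79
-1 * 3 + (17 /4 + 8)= 37 /4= 9.25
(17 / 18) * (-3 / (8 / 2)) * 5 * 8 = -28.33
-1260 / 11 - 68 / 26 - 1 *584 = -100266 / 143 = -701.16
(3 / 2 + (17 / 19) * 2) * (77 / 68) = 9625 / 2584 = 3.72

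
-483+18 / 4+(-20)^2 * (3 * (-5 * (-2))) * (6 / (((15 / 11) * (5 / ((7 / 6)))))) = 11841.50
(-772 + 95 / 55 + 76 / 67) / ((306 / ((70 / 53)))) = -3.32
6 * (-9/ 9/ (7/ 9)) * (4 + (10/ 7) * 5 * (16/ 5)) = -10152/ 49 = -207.18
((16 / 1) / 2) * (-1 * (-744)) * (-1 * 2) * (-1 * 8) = 95232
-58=-58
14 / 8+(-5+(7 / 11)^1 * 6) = 25 / 44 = 0.57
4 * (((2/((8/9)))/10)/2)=9/20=0.45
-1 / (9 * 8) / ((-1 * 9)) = 1 / 648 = 0.00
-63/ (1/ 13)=-819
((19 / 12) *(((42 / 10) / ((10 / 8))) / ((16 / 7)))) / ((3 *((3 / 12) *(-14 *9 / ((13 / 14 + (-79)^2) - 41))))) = -1649447 / 10800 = -152.73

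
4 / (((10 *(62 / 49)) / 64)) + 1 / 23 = 72283 / 3565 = 20.28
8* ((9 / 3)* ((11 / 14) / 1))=132 / 7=18.86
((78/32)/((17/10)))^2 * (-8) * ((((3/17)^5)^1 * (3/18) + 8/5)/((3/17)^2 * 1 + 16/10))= -863856398925/53545647184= -16.13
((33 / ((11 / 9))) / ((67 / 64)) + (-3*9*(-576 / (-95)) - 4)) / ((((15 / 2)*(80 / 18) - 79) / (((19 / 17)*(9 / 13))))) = 24388668 / 10142795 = 2.40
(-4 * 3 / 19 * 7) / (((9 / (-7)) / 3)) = 196 / 19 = 10.32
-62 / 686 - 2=-2.09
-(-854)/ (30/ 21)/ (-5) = -2989/ 25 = -119.56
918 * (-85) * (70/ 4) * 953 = -1301345325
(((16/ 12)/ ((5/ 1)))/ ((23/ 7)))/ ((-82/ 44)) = -616/ 14145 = -0.04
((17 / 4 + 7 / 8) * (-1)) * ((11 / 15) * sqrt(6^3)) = -451 * sqrt(6) / 20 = -55.24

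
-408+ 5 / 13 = -5299 / 13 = -407.62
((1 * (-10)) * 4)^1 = -40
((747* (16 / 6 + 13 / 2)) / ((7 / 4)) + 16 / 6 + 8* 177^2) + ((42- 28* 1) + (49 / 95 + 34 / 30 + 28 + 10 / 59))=1997778264 / 7847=254591.34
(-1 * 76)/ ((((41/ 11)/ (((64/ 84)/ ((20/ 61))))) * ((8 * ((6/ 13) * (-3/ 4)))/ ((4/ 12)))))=662948/ 116235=5.70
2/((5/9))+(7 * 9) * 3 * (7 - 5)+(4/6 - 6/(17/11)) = 96488/255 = 378.38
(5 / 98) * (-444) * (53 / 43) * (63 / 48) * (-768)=28144.58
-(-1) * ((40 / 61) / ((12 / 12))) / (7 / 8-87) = -320 / 42029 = -0.01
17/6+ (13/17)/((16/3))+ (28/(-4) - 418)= -422.02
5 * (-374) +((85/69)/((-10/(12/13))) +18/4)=-1865.61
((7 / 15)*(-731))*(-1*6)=10234 / 5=2046.80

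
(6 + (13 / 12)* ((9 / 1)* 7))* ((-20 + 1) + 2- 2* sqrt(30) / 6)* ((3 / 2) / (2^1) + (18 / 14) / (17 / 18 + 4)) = -12708333 / 9968- 249183* sqrt(30) / 9968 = -1411.83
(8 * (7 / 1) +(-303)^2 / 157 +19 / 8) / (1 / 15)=12116865 / 1256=9647.19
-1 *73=-73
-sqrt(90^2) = -90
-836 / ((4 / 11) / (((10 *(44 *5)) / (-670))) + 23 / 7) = -1770230 / 6723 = -263.31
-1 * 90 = -90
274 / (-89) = -274 / 89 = -3.08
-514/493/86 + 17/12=357299/254388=1.40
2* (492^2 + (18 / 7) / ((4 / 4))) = 484133.14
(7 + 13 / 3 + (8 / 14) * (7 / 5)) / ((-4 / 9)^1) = -273 / 10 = -27.30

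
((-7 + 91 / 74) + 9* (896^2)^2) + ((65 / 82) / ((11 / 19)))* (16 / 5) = 193589950908680943 / 33374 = 5800621768702.61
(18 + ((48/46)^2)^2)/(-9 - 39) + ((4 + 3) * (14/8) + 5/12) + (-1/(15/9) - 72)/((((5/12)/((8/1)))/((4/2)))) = -466031479889/167904600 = -2775.57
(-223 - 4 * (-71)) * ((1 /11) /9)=0.62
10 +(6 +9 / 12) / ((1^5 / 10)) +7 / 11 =1719 / 22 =78.14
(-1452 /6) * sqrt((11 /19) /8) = -121 * sqrt(418) /38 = -65.10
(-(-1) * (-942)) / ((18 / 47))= -7379 / 3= -2459.67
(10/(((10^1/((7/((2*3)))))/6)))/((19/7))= 49/19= 2.58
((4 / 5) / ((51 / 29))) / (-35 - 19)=-58 / 6885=-0.01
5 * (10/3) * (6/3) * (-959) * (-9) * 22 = 6329400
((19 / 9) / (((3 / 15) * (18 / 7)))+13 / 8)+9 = 9545 / 648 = 14.73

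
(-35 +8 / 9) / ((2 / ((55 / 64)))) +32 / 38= -302383 / 21888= -13.82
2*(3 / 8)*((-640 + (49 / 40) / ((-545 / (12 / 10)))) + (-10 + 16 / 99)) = -3506217553 / 7194000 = -487.38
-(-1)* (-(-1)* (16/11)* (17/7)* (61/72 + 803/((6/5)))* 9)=1640194/77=21301.22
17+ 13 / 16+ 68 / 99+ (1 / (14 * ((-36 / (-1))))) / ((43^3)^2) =432214769991317 / 23363757829104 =18.50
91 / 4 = 22.75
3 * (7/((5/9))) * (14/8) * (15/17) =3969/68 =58.37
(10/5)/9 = 2/9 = 0.22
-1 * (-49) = 49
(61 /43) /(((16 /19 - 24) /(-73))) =84607 /18920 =4.47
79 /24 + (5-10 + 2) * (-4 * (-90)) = -25841 /24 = -1076.71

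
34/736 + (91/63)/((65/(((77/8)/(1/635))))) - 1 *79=188339/3312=56.87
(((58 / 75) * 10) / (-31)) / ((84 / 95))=-551 / 1953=-0.28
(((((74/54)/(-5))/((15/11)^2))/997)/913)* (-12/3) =1628/2513561625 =0.00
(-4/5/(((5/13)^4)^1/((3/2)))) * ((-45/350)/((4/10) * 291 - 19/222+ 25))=171194634/3431290625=0.05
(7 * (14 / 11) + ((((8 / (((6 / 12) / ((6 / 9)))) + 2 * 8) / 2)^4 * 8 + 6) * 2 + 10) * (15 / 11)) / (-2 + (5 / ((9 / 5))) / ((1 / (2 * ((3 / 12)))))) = -409623112 / 363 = -1128438.33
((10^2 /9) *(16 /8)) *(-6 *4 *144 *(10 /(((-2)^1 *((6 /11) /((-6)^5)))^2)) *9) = -351187550208000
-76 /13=-5.85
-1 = -1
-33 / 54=-11 / 18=-0.61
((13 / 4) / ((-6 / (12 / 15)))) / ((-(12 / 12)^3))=13 / 30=0.43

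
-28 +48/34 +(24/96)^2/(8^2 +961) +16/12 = -21123149/836400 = -25.25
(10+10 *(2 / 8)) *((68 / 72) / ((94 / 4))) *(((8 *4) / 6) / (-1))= -3400 / 1269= -2.68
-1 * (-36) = 36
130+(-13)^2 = 299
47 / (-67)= -47 / 67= -0.70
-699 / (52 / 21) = -14679 / 52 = -282.29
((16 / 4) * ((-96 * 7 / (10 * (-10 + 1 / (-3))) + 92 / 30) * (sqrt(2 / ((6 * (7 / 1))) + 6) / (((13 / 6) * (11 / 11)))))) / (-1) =-7120 * sqrt(2667) / 8463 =-43.45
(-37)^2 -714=655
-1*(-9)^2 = -81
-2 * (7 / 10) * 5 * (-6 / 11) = 42 / 11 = 3.82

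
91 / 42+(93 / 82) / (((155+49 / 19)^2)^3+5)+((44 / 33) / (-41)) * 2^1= 186196418683818360034168 / 88596361694811802891503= 2.10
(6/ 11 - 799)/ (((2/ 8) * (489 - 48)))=-35132/ 4851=-7.24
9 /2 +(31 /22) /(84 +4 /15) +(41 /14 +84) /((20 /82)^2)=7133101027 /4866400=1465.79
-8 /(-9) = 8 /9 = 0.89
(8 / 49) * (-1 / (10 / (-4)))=16 / 245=0.07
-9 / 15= -3 / 5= -0.60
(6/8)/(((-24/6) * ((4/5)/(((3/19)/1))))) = -45/1216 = -0.04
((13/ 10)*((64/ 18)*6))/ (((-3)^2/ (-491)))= -204256/ 135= -1513.01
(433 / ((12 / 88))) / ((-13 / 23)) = -5617.90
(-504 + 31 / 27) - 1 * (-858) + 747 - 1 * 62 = 28084 / 27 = 1040.15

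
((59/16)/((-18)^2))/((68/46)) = 0.01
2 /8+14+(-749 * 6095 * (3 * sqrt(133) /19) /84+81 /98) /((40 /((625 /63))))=79329 /5488 - 81520625 * sqrt(133) /38304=-24529.76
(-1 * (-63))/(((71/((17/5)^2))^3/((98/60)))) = 24837558501/55923593750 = 0.44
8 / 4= 2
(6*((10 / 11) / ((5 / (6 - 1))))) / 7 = 60 / 77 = 0.78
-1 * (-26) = 26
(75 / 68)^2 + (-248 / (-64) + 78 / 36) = 100685 / 13872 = 7.26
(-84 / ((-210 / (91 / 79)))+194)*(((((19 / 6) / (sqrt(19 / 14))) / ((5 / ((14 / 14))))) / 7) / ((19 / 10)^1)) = 25604*sqrt(266) / 52535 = 7.95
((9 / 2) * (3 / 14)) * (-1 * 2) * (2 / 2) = -27 / 14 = -1.93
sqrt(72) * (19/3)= 38 * sqrt(2)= 53.74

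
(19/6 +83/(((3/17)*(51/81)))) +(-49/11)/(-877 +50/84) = 1822462747/2429394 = 750.17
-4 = -4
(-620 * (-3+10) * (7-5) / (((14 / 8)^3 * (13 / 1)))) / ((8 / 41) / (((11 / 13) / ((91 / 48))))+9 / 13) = -214748160 / 1946917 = -110.30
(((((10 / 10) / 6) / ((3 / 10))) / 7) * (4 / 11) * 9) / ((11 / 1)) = 20 / 847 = 0.02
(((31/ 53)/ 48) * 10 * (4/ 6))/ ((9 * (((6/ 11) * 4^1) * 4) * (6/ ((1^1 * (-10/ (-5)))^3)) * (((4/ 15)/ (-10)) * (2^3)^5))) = -42625/ 27009220608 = -0.00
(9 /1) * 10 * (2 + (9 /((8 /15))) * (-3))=-4376.25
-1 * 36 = -36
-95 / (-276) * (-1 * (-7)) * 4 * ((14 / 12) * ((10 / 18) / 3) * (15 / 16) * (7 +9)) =116375 / 3726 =31.23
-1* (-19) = 19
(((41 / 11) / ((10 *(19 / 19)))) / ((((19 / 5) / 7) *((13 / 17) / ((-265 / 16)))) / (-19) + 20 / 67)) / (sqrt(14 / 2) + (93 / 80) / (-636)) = 5693103109400 / 17538404038807311 + 3114678346304000 *sqrt(7) / 17538404038807311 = 0.47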